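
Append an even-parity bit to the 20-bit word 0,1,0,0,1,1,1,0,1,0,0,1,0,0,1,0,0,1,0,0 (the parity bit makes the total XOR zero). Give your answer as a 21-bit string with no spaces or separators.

XOR of the 20 data bits: 0⊕1⊕0⊕0⊕1⊕1⊕1⊕0⊕1⊕0⊕0⊕1⊕0⊕0⊕1⊕0⊕0⊕1⊕0⊕0 = 0
Parity bit = 0 (so all 21 bits XOR to 0).

010011101001001001000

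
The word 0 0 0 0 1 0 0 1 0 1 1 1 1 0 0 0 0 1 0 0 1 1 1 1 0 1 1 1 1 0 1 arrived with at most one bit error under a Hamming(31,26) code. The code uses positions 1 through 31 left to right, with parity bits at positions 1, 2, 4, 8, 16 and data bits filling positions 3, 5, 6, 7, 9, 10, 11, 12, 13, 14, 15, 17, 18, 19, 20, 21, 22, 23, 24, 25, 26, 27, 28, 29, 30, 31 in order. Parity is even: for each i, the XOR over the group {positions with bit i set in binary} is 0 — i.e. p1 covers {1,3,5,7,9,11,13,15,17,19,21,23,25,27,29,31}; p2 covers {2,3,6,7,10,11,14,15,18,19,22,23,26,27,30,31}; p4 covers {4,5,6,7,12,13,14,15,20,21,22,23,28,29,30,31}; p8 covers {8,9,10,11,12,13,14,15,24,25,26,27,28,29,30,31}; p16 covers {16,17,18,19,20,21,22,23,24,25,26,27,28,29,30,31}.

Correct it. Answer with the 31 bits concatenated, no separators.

0000100101101000010011110111101

s1 (pos 1,3,5,7,9,11,13,15,17,19,21,23,25,27,29,31): 0⊕0⊕1⊕0⊕0⊕1⊕1⊕0⊕0⊕0⊕1⊕1⊕0⊕1⊕1⊕1 = 0
s2 (pos 2,3,6,7,10,11,14,15,18,19,22,23,26,27,30,31): 0⊕0⊕0⊕0⊕1⊕1⊕0⊕0⊕1⊕0⊕1⊕1⊕1⊕1⊕0⊕1 = 0
s4 (pos 4,5,6,7,12,13,14,15,20,21,22,23,28,29,30,31): 0⊕1⊕0⊕0⊕1⊕1⊕0⊕0⊕0⊕1⊕1⊕1⊕1⊕1⊕0⊕1 = 1
s8 (pos 8,9,10,11,12,13,14,15,24,25,26,27,28,29,30,31): 1⊕0⊕1⊕1⊕1⊕1⊕0⊕0⊕1⊕0⊕1⊕1⊕1⊕1⊕0⊕1 = 1
s16 (pos 16,17,18,19,20,21,22,23,24,25,26,27,28,29,30,31): 0⊕0⊕1⊕0⊕0⊕1⊕1⊕1⊕1⊕0⊕1⊕1⊕1⊕1⊕0⊕1 = 0
Syndrome s16…s1 = 01100 → error at position 12.
Flip position 12: 0000100101111000010011110111101 → 0000100101101000010011110111101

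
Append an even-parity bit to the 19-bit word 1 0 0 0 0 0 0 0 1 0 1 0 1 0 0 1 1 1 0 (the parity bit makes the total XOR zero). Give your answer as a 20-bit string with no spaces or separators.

XOR of the 19 data bits: 1⊕0⊕0⊕0⊕0⊕0⊕0⊕0⊕1⊕0⊕1⊕0⊕1⊕0⊕0⊕1⊕1⊕1⊕0 = 1
Parity bit = 1 (so all 20 bits XOR to 0).

10000000101010011101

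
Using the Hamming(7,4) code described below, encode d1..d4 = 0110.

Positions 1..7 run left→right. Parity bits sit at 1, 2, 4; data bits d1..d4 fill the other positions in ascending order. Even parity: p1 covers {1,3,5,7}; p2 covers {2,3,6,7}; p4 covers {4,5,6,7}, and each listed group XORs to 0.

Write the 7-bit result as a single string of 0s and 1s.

Place data at non-parity positions: p1 p2 0 p4 1 1 0
p1 (pos 1,3,5,7): XOR of data positions = 0⊕1⊕0 = 1
p2 (pos 2,3,6,7): XOR of data positions = 0⊕1⊕0 = 1
p4 (pos 4,5,6,7): XOR of data positions = 1⊕1⊕0 = 0
Codeword: 1100110

1100110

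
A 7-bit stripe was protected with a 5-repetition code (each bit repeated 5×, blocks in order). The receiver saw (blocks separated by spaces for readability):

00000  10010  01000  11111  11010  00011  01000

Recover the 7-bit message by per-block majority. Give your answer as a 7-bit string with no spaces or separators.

Block 1 (00000): 0 ones → 0
Block 2 (10010): 2 ones → 0
Block 3 (01000): 1 one → 0
Block 4 (11111): 5 ones → 1
Block 5 (11010): 3 ones → 1
Block 6 (00011): 2 ones → 0
Block 7 (01000): 1 one → 0

0001100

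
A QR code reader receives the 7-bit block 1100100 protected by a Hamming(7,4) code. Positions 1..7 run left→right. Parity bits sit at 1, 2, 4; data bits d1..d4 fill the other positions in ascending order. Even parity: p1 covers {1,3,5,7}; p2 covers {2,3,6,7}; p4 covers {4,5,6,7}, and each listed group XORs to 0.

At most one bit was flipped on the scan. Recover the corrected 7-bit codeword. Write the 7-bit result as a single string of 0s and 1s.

1100110

s1 (pos 1,3,5,7): 1⊕0⊕1⊕0 = 0
s2 (pos 2,3,6,7): 1⊕0⊕0⊕0 = 1
s4 (pos 4,5,6,7): 0⊕1⊕0⊕0 = 1
Syndrome s4…s1 = 110 → error at position 6.
Flip position 6: 1100100 → 1100110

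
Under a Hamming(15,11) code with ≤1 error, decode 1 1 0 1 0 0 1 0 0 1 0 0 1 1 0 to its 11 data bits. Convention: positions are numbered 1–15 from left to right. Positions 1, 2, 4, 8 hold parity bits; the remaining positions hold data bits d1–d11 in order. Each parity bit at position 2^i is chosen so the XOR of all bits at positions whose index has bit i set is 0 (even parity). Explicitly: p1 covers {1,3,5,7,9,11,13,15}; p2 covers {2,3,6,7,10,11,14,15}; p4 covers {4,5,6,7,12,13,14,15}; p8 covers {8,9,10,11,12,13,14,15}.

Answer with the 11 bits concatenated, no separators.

s1 (pos 1,3,5,7,9,11,13,15): 1⊕0⊕0⊕1⊕0⊕0⊕1⊕0 = 1
s2 (pos 2,3,6,7,10,11,14,15): 1⊕0⊕0⊕1⊕1⊕0⊕1⊕0 = 0
s4 (pos 4,5,6,7,12,13,14,15): 1⊕0⊕0⊕1⊕0⊕1⊕1⊕0 = 0
s8 (pos 8,9,10,11,12,13,14,15): 0⊕0⊕1⊕0⊕0⊕1⊕1⊕0 = 1
Syndrome s8…s1 = 1001 → error at position 9.
Flip position 9: 110100100100110 → 110100101100110
Read data bits from positions 3,5,6,7,9,10,11,12,13,14,15: 00011100110

00011100110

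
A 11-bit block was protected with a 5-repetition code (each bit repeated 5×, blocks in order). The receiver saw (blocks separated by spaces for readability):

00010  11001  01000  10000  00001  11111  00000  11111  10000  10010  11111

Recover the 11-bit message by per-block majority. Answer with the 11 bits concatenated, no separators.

01000101001

Block 1 (00010): 1 one → 0
Block 2 (11001): 3 ones → 1
Block 3 (01000): 1 one → 0
Block 4 (10000): 1 one → 0
Block 5 (00001): 1 one → 0
Block 6 (11111): 5 ones → 1
Block 7 (00000): 0 ones → 0
Block 8 (11111): 5 ones → 1
Block 9 (10000): 1 one → 0
Block 10 (10010): 2 ones → 0
Block 11 (11111): 5 ones → 1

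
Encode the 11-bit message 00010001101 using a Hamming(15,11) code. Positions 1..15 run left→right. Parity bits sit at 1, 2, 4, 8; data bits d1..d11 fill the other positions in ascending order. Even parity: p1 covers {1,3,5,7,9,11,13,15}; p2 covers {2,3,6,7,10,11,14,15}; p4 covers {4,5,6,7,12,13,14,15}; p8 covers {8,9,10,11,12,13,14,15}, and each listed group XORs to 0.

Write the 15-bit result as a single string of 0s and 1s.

100000110001101

Place data at non-parity positions: p1 p2 0 p4 0 0 1 p8 0 0 0 1 1 0 1
p1 (pos 1,3,5,7,9,11,13,15): XOR of data positions = 0⊕0⊕1⊕0⊕0⊕1⊕1 = 1
p2 (pos 2,3,6,7,10,11,14,15): XOR of data positions = 0⊕0⊕1⊕0⊕0⊕0⊕1 = 0
p4 (pos 4,5,6,7,12,13,14,15): XOR of data positions = 0⊕0⊕1⊕1⊕1⊕0⊕1 = 0
p8 (pos 8,9,10,11,12,13,14,15): XOR of data positions = 0⊕0⊕0⊕1⊕1⊕0⊕1 = 1
Codeword: 100000110001101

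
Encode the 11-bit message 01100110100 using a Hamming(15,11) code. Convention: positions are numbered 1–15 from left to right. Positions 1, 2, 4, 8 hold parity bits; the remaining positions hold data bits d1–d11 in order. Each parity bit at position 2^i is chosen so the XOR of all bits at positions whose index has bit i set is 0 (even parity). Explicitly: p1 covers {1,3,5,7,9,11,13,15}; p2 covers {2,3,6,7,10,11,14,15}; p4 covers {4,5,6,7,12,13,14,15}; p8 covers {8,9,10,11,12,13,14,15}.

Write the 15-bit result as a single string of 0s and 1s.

Place data at non-parity positions: p1 p2 0 p4 1 1 0 p8 0 1 1 0 1 0 0
p1 (pos 1,3,5,7,9,11,13,15): XOR of data positions = 0⊕1⊕0⊕0⊕1⊕1⊕0 = 1
p2 (pos 2,3,6,7,10,11,14,15): XOR of data positions = 0⊕1⊕0⊕1⊕1⊕0⊕0 = 1
p4 (pos 4,5,6,7,12,13,14,15): XOR of data positions = 1⊕1⊕0⊕0⊕1⊕0⊕0 = 1
p8 (pos 8,9,10,11,12,13,14,15): XOR of data positions = 0⊕1⊕1⊕0⊕1⊕0⊕0 = 1
Codeword: 110111010110100

110111010110100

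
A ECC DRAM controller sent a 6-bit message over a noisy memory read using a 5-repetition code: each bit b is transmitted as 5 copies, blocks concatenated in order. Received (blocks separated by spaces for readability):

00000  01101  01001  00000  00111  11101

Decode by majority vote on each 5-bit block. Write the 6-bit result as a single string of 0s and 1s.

010011

Block 1 (00000): 0 ones → 0
Block 2 (01101): 3 ones → 1
Block 3 (01001): 2 ones → 0
Block 4 (00000): 0 ones → 0
Block 5 (00111): 3 ones → 1
Block 6 (11101): 4 ones → 1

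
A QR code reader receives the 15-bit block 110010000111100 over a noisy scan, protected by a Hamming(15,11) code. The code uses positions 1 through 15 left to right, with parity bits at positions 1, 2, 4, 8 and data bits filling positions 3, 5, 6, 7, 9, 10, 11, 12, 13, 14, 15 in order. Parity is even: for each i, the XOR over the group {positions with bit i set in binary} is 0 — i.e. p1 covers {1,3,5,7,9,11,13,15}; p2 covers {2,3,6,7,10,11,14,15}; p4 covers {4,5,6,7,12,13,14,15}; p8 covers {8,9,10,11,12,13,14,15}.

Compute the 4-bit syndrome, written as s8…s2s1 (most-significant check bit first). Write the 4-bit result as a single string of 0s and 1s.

0110

s1 (pos 1,3,5,7,9,11,13,15): 1⊕0⊕1⊕0⊕0⊕1⊕1⊕0 = 0
s2 (pos 2,3,6,7,10,11,14,15): 1⊕0⊕0⊕0⊕1⊕1⊕0⊕0 = 1
s4 (pos 4,5,6,7,12,13,14,15): 0⊕1⊕0⊕0⊕1⊕1⊕0⊕0 = 1
s8 (pos 8,9,10,11,12,13,14,15): 0⊕0⊕1⊕1⊕1⊕1⊕0⊕0 = 0
Syndrome s8…s1 = 0110 → error at position 6.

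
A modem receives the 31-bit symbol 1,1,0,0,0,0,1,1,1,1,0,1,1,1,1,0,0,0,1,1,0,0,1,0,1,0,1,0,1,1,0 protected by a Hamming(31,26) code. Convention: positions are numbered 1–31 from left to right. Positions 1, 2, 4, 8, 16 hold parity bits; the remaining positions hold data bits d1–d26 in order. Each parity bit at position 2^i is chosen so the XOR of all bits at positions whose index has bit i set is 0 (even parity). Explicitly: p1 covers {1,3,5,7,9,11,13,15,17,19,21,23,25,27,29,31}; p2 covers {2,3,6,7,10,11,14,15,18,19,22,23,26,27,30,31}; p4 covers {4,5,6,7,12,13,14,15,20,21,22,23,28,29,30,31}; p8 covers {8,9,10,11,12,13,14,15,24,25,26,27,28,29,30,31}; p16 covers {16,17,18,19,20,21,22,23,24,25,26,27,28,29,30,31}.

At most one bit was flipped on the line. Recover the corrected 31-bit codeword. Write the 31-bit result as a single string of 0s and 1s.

s1 (pos 1,3,5,7,9,11,13,15,17,19,21,23,25,27,29,31): 1⊕0⊕0⊕1⊕1⊕0⊕1⊕1⊕0⊕1⊕0⊕1⊕1⊕1⊕1⊕0 = 0
s2 (pos 2,3,6,7,10,11,14,15,18,19,22,23,26,27,30,31): 1⊕0⊕0⊕1⊕1⊕0⊕1⊕1⊕0⊕1⊕0⊕1⊕0⊕1⊕1⊕0 = 1
s4 (pos 4,5,6,7,12,13,14,15,20,21,22,23,28,29,30,31): 0⊕0⊕0⊕1⊕1⊕1⊕1⊕1⊕1⊕0⊕0⊕1⊕0⊕1⊕1⊕0 = 1
s8 (pos 8,9,10,11,12,13,14,15,24,25,26,27,28,29,30,31): 1⊕1⊕1⊕0⊕1⊕1⊕1⊕1⊕0⊕1⊕0⊕1⊕0⊕1⊕1⊕0 = 1
s16 (pos 16,17,18,19,20,21,22,23,24,25,26,27,28,29,30,31): 0⊕0⊕0⊕1⊕1⊕0⊕0⊕1⊕0⊕1⊕0⊕1⊕0⊕1⊕1⊕0 = 1
Syndrome s16…s1 = 11110 → error at position 30.
Flip position 30: 1100001111011110001100101010110 → 1100001111011110001100101010100

1100001111011110001100101010100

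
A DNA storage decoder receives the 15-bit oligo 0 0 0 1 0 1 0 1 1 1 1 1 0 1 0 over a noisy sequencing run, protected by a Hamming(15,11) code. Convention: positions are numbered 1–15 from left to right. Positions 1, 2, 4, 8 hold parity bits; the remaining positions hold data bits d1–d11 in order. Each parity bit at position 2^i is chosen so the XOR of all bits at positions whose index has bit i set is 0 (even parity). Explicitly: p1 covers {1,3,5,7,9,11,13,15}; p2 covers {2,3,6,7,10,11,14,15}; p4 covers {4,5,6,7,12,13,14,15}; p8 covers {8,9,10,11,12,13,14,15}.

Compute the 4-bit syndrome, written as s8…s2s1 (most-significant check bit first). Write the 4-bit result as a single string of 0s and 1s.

s1 (pos 1,3,5,7,9,11,13,15): 0⊕0⊕0⊕0⊕1⊕1⊕0⊕0 = 0
s2 (pos 2,3,6,7,10,11,14,15): 0⊕0⊕1⊕0⊕1⊕1⊕1⊕0 = 0
s4 (pos 4,5,6,7,12,13,14,15): 1⊕0⊕1⊕0⊕1⊕0⊕1⊕0 = 0
s8 (pos 8,9,10,11,12,13,14,15): 1⊕1⊕1⊕1⊕1⊕0⊕1⊕0 = 0
Syndrome s8…s1 = 0000 → no error.

0000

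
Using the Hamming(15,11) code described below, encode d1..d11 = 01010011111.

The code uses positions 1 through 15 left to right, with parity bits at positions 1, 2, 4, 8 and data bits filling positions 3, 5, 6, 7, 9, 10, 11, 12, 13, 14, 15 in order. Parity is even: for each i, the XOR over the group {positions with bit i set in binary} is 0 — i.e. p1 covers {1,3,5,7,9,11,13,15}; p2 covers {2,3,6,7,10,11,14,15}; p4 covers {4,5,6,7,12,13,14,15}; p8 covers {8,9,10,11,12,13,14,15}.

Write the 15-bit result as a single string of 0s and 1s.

Place data at non-parity positions: p1 p2 0 p4 1 0 1 p8 0 0 1 1 1 1 1
p1 (pos 1,3,5,7,9,11,13,15): XOR of data positions = 0⊕1⊕1⊕0⊕1⊕1⊕1 = 1
p2 (pos 2,3,6,7,10,11,14,15): XOR of data positions = 0⊕0⊕1⊕0⊕1⊕1⊕1 = 0
p4 (pos 4,5,6,7,12,13,14,15): XOR of data positions = 1⊕0⊕1⊕1⊕1⊕1⊕1 = 0
p8 (pos 8,9,10,11,12,13,14,15): XOR of data positions = 0⊕0⊕1⊕1⊕1⊕1⊕1 = 1
Codeword: 100010110011111

100010110011111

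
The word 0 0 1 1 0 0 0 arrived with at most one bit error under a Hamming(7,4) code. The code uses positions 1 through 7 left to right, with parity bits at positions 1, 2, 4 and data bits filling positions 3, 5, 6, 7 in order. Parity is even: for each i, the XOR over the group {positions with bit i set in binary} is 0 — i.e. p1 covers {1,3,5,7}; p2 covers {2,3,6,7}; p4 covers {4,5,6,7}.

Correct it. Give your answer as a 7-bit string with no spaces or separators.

s1 (pos 1,3,5,7): 0⊕1⊕0⊕0 = 1
s2 (pos 2,3,6,7): 0⊕1⊕0⊕0 = 1
s4 (pos 4,5,6,7): 1⊕0⊕0⊕0 = 1
Syndrome s4…s1 = 111 → error at position 7.
Flip position 7: 0011000 → 0011001

0011001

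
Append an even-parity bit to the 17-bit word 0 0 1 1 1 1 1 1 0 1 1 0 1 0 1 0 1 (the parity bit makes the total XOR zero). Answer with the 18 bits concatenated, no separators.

001111110110101011

XOR of the 17 data bits: 0⊕0⊕1⊕1⊕1⊕1⊕1⊕1⊕0⊕1⊕1⊕0⊕1⊕0⊕1⊕0⊕1 = 1
Parity bit = 1 (so all 18 bits XOR to 0).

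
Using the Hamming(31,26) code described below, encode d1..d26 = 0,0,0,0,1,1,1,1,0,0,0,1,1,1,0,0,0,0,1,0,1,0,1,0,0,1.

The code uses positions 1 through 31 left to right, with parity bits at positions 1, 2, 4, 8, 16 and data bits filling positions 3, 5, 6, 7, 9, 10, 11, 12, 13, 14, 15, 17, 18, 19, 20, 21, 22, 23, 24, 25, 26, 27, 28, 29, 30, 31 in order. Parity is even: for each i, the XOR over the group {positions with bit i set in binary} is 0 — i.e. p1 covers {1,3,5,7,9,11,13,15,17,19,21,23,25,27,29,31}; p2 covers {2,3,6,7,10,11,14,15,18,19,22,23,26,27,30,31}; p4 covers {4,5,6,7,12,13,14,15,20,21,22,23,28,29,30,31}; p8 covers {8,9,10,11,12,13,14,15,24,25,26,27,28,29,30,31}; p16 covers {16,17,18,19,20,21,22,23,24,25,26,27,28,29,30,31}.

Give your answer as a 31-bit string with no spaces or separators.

1001000011110001111000010101001

Place data at non-parity positions: p1 p2 0 p4 0 0 0 p8 1 1 1 1 0 0 0 p16 1 1 1 0 0 0 0 1 0 1 0 1 0 0 1
p1 (pos 1,3,5,7,9,11,13,15,17,19,21,23,25,27,29,31): XOR of data positions = 0⊕0⊕0⊕1⊕1⊕0⊕0⊕1⊕1⊕0⊕0⊕0⊕0⊕0⊕1 = 1
p2 (pos 2,3,6,7,10,11,14,15,18,19,22,23,26,27,30,31): XOR of data positions = 0⊕0⊕0⊕1⊕1⊕0⊕0⊕1⊕1⊕0⊕0⊕1⊕0⊕0⊕1 = 0
p4 (pos 4,5,6,7,12,13,14,15,20,21,22,23,28,29,30,31): XOR of data positions = 0⊕0⊕0⊕1⊕0⊕0⊕0⊕0⊕0⊕0⊕0⊕1⊕0⊕0⊕1 = 1
p8 (pos 8,9,10,11,12,13,14,15,24,25,26,27,28,29,30,31): XOR of data positions = 1⊕1⊕1⊕1⊕0⊕0⊕0⊕1⊕0⊕1⊕0⊕1⊕0⊕0⊕1 = 0
p16 (pos 16,17,18,19,20,21,22,23,24,25,26,27,28,29,30,31): XOR of data positions = 1⊕1⊕1⊕0⊕0⊕0⊕0⊕1⊕0⊕1⊕0⊕1⊕0⊕0⊕1 = 1
Codeword: 1001000011110001111000010101001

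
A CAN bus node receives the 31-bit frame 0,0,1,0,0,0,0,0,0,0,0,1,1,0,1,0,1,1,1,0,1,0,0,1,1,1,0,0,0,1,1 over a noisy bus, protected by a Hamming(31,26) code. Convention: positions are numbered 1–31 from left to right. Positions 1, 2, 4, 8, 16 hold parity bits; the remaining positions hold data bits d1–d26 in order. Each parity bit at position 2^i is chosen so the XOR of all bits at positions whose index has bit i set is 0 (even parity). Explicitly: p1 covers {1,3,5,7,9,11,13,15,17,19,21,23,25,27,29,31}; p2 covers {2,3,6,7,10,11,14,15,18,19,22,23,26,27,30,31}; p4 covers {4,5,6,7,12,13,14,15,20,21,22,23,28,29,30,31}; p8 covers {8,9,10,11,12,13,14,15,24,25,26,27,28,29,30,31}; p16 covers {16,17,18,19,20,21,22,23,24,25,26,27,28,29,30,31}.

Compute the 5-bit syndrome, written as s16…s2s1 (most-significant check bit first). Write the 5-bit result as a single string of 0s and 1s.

s1 (pos 1,3,5,7,9,11,13,15,17,19,21,23,25,27,29,31): 0⊕1⊕0⊕0⊕0⊕0⊕1⊕1⊕1⊕1⊕1⊕0⊕1⊕0⊕0⊕1 = 0
s2 (pos 2,3,6,7,10,11,14,15,18,19,22,23,26,27,30,31): 0⊕1⊕0⊕0⊕0⊕0⊕0⊕1⊕1⊕1⊕0⊕0⊕1⊕0⊕1⊕1 = 1
s4 (pos 4,5,6,7,12,13,14,15,20,21,22,23,28,29,30,31): 0⊕0⊕0⊕0⊕1⊕1⊕0⊕1⊕0⊕1⊕0⊕0⊕0⊕0⊕1⊕1 = 0
s8 (pos 8,9,10,11,12,13,14,15,24,25,26,27,28,29,30,31): 0⊕0⊕0⊕0⊕1⊕1⊕0⊕1⊕1⊕1⊕1⊕0⊕0⊕0⊕1⊕1 = 0
s16 (pos 16,17,18,19,20,21,22,23,24,25,26,27,28,29,30,31): 0⊕1⊕1⊕1⊕0⊕1⊕0⊕0⊕1⊕1⊕1⊕0⊕0⊕0⊕1⊕1 = 1
Syndrome s16…s1 = 10010 → error at position 18.

10010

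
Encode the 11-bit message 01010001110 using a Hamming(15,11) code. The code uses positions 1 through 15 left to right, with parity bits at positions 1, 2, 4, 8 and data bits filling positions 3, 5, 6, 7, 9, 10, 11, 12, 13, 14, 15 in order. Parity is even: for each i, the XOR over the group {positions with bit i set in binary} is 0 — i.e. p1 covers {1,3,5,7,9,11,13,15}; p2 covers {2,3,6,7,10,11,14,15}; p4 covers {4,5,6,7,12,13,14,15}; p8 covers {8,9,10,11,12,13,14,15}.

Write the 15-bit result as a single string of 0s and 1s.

100110110001110

Place data at non-parity positions: p1 p2 0 p4 1 0 1 p8 0 0 0 1 1 1 0
p1 (pos 1,3,5,7,9,11,13,15): XOR of data positions = 0⊕1⊕1⊕0⊕0⊕1⊕0 = 1
p2 (pos 2,3,6,7,10,11,14,15): XOR of data positions = 0⊕0⊕1⊕0⊕0⊕1⊕0 = 0
p4 (pos 4,5,6,7,12,13,14,15): XOR of data positions = 1⊕0⊕1⊕1⊕1⊕1⊕0 = 1
p8 (pos 8,9,10,11,12,13,14,15): XOR of data positions = 0⊕0⊕0⊕1⊕1⊕1⊕0 = 1
Codeword: 100110110001110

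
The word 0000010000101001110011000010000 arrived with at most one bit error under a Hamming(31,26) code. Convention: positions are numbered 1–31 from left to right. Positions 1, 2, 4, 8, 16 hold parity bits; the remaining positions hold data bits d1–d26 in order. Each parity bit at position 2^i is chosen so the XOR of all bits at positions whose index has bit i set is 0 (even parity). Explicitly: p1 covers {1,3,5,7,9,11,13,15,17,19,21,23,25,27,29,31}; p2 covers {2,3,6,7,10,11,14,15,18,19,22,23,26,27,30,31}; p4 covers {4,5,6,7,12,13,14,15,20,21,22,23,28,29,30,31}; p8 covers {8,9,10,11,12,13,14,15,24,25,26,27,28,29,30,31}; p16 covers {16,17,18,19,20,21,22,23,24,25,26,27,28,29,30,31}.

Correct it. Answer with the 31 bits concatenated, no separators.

0000010000001001110011000010000

s1 (pos 1,3,5,7,9,11,13,15,17,19,21,23,25,27,29,31): 0⊕0⊕0⊕0⊕0⊕1⊕1⊕0⊕1⊕0⊕1⊕0⊕0⊕1⊕0⊕0 = 1
s2 (pos 2,3,6,7,10,11,14,15,18,19,22,23,26,27,30,31): 0⊕0⊕1⊕0⊕0⊕1⊕0⊕0⊕1⊕0⊕1⊕0⊕0⊕1⊕0⊕0 = 1
s4 (pos 4,5,6,7,12,13,14,15,20,21,22,23,28,29,30,31): 0⊕0⊕1⊕0⊕0⊕1⊕0⊕0⊕0⊕1⊕1⊕0⊕0⊕0⊕0⊕0 = 0
s8 (pos 8,9,10,11,12,13,14,15,24,25,26,27,28,29,30,31): 0⊕0⊕0⊕1⊕0⊕1⊕0⊕0⊕0⊕0⊕0⊕1⊕0⊕0⊕0⊕0 = 1
s16 (pos 16,17,18,19,20,21,22,23,24,25,26,27,28,29,30,31): 1⊕1⊕1⊕0⊕0⊕1⊕1⊕0⊕0⊕0⊕0⊕1⊕0⊕0⊕0⊕0 = 0
Syndrome s16…s1 = 01011 → error at position 11.
Flip position 11: 0000010000101001110011000010000 → 0000010000001001110011000010000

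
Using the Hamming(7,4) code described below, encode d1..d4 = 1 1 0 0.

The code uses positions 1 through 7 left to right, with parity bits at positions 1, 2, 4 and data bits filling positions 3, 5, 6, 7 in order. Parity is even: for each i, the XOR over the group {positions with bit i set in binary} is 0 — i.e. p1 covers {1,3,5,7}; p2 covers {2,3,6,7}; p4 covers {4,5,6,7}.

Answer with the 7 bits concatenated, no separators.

0111100

Place data at non-parity positions: p1 p2 1 p4 1 0 0
p1 (pos 1,3,5,7): XOR of data positions = 1⊕1⊕0 = 0
p2 (pos 2,3,6,7): XOR of data positions = 1⊕0⊕0 = 1
p4 (pos 4,5,6,7): XOR of data positions = 1⊕0⊕0 = 1
Codeword: 0111100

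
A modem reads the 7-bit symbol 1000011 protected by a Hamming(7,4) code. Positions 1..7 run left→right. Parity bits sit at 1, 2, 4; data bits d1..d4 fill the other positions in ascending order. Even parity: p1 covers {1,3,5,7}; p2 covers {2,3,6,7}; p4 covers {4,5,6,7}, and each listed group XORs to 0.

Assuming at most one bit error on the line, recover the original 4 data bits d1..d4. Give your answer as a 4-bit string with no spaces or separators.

s1 (pos 1,3,5,7): 1⊕0⊕0⊕1 = 0
s2 (pos 2,3,6,7): 0⊕0⊕1⊕1 = 0
s4 (pos 4,5,6,7): 0⊕0⊕1⊕1 = 0
Syndrome s4…s1 = 000 → no error.
Read data bits from positions 3,5,6,7: 0011

0011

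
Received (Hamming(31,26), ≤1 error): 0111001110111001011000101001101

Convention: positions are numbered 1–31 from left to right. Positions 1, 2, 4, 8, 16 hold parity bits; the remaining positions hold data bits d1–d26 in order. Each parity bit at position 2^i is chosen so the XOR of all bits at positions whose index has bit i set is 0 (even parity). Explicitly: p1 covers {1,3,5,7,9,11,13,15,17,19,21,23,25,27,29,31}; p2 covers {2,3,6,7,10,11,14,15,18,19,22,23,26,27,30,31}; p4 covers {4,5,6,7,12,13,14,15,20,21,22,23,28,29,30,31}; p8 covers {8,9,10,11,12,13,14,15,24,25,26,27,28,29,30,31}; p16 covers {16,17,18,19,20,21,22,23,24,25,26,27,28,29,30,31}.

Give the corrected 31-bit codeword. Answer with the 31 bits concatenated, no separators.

0111001010111001011000101001101

s1 (pos 1,3,5,7,9,11,13,15,17,19,21,23,25,27,29,31): 0⊕1⊕0⊕1⊕1⊕1⊕1⊕0⊕0⊕1⊕0⊕1⊕1⊕0⊕1⊕1 = 0
s2 (pos 2,3,6,7,10,11,14,15,18,19,22,23,26,27,30,31): 1⊕1⊕0⊕1⊕0⊕1⊕0⊕0⊕1⊕1⊕0⊕1⊕0⊕0⊕0⊕1 = 0
s4 (pos 4,5,6,7,12,13,14,15,20,21,22,23,28,29,30,31): 1⊕0⊕0⊕1⊕1⊕1⊕0⊕0⊕0⊕0⊕0⊕1⊕1⊕1⊕0⊕1 = 0
s8 (pos 8,9,10,11,12,13,14,15,24,25,26,27,28,29,30,31): 1⊕1⊕0⊕1⊕1⊕1⊕0⊕0⊕0⊕1⊕0⊕0⊕1⊕1⊕0⊕1 = 1
s16 (pos 16,17,18,19,20,21,22,23,24,25,26,27,28,29,30,31): 1⊕0⊕1⊕1⊕0⊕0⊕0⊕1⊕0⊕1⊕0⊕0⊕1⊕1⊕0⊕1 = 0
Syndrome s16…s1 = 01000 → error at position 8.
Flip position 8: 0111001110111001011000101001101 → 0111001010111001011000101001101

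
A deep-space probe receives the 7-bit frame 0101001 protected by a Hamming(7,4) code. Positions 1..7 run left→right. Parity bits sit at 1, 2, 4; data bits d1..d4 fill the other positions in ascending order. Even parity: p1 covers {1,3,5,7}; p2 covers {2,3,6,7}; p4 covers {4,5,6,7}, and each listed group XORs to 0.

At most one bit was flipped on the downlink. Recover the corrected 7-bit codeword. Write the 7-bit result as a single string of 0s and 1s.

1101001

s1 (pos 1,3,5,7): 0⊕0⊕0⊕1 = 1
s2 (pos 2,3,6,7): 1⊕0⊕0⊕1 = 0
s4 (pos 4,5,6,7): 1⊕0⊕0⊕1 = 0
Syndrome s4…s1 = 001 → error at position 1.
Flip position 1: 0101001 → 1101001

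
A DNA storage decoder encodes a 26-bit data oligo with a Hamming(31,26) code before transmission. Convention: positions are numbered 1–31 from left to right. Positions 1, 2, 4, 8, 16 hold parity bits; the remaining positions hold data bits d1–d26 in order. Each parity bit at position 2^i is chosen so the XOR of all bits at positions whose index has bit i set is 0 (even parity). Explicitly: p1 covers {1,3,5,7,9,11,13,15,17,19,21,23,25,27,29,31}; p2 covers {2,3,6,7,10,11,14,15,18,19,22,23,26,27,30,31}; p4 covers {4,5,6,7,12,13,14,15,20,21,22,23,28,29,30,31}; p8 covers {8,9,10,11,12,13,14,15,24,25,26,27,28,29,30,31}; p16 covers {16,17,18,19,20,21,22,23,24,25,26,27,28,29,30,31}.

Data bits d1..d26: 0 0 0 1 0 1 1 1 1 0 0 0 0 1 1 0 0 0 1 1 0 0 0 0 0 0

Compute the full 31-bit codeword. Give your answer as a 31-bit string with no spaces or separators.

1000001001111000001100011000000

Place data at non-parity positions: p1 p2 0 p4 0 0 1 p8 0 1 1 1 1 0 0 p16 0 0 1 1 0 0 0 1 1 0 0 0 0 0 0
p1 (pos 1,3,5,7,9,11,13,15,17,19,21,23,25,27,29,31): XOR of data positions = 0⊕0⊕1⊕0⊕1⊕1⊕0⊕0⊕1⊕0⊕0⊕1⊕0⊕0⊕0 = 1
p2 (pos 2,3,6,7,10,11,14,15,18,19,22,23,26,27,30,31): XOR of data positions = 0⊕0⊕1⊕1⊕1⊕0⊕0⊕0⊕1⊕0⊕0⊕0⊕0⊕0⊕0 = 0
p4 (pos 4,5,6,7,12,13,14,15,20,21,22,23,28,29,30,31): XOR of data positions = 0⊕0⊕1⊕1⊕1⊕0⊕0⊕1⊕0⊕0⊕0⊕0⊕0⊕0⊕0 = 0
p8 (pos 8,9,10,11,12,13,14,15,24,25,26,27,28,29,30,31): XOR of data positions = 0⊕1⊕1⊕1⊕1⊕0⊕0⊕1⊕1⊕0⊕0⊕0⊕0⊕0⊕0 = 0
p16 (pos 16,17,18,19,20,21,22,23,24,25,26,27,28,29,30,31): XOR of data positions = 0⊕0⊕1⊕1⊕0⊕0⊕0⊕1⊕1⊕0⊕0⊕0⊕0⊕0⊕0 = 0
Codeword: 1000001001111000001100011000000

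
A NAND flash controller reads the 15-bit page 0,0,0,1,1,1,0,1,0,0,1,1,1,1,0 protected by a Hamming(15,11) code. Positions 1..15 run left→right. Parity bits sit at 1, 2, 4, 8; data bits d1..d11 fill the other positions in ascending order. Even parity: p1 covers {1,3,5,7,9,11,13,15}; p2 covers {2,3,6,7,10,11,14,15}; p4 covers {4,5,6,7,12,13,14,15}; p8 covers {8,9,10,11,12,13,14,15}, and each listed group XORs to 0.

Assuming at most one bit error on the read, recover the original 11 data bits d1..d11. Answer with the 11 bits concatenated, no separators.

s1 (pos 1,3,5,7,9,11,13,15): 0⊕0⊕1⊕0⊕0⊕1⊕1⊕0 = 1
s2 (pos 2,3,6,7,10,11,14,15): 0⊕0⊕1⊕0⊕0⊕1⊕1⊕0 = 1
s4 (pos 4,5,6,7,12,13,14,15): 1⊕1⊕1⊕0⊕1⊕1⊕1⊕0 = 0
s8 (pos 8,9,10,11,12,13,14,15): 1⊕0⊕0⊕1⊕1⊕1⊕1⊕0 = 1
Syndrome s8…s1 = 1011 → error at position 11.
Flip position 11: 000111010011110 → 000111010001110
Read data bits from positions 3,5,6,7,9,10,11,12,13,14,15: 01100001110

01100001110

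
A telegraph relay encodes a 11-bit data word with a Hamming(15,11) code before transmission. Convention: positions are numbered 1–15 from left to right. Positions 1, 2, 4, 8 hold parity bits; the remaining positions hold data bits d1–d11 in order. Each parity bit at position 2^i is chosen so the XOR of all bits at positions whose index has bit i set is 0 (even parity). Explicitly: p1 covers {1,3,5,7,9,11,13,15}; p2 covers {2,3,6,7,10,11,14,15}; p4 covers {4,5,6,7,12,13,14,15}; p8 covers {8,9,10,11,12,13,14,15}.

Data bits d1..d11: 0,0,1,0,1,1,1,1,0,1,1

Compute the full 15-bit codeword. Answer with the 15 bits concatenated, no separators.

Place data at non-parity positions: p1 p2 0 p4 0 1 0 p8 1 1 1 1 0 1 1
p1 (pos 1,3,5,7,9,11,13,15): XOR of data positions = 0⊕0⊕0⊕1⊕1⊕0⊕1 = 1
p2 (pos 2,3,6,7,10,11,14,15): XOR of data positions = 0⊕1⊕0⊕1⊕1⊕1⊕1 = 1
p4 (pos 4,5,6,7,12,13,14,15): XOR of data positions = 0⊕1⊕0⊕1⊕0⊕1⊕1 = 0
p8 (pos 8,9,10,11,12,13,14,15): XOR of data positions = 1⊕1⊕1⊕1⊕0⊕1⊕1 = 0
Codeword: 110001001111011

110001001111011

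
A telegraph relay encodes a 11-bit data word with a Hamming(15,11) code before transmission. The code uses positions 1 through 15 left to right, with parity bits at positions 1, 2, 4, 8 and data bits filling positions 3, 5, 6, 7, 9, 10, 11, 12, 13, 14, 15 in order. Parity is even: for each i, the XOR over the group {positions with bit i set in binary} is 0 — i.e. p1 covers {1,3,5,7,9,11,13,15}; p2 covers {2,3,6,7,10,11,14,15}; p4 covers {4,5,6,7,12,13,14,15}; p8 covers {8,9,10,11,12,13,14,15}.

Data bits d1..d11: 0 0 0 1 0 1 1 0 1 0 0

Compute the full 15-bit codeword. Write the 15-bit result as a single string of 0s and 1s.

110000110110100

Place data at non-parity positions: p1 p2 0 p4 0 0 1 p8 0 1 1 0 1 0 0
p1 (pos 1,3,5,7,9,11,13,15): XOR of data positions = 0⊕0⊕1⊕0⊕1⊕1⊕0 = 1
p2 (pos 2,3,6,7,10,11,14,15): XOR of data positions = 0⊕0⊕1⊕1⊕1⊕0⊕0 = 1
p4 (pos 4,5,6,7,12,13,14,15): XOR of data positions = 0⊕0⊕1⊕0⊕1⊕0⊕0 = 0
p8 (pos 8,9,10,11,12,13,14,15): XOR of data positions = 0⊕1⊕1⊕0⊕1⊕0⊕0 = 1
Codeword: 110000110110100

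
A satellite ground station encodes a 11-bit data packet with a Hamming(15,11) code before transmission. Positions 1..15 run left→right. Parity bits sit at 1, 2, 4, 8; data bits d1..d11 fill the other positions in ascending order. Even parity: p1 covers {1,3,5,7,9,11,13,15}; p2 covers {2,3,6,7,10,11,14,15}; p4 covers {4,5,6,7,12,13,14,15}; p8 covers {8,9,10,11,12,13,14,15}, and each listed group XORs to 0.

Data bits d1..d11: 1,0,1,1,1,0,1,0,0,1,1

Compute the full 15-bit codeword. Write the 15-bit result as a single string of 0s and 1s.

101001101010011

Place data at non-parity positions: p1 p2 1 p4 0 1 1 p8 1 0 1 0 0 1 1
p1 (pos 1,3,5,7,9,11,13,15): XOR of data positions = 1⊕0⊕1⊕1⊕1⊕0⊕1 = 1
p2 (pos 2,3,6,7,10,11,14,15): XOR of data positions = 1⊕1⊕1⊕0⊕1⊕1⊕1 = 0
p4 (pos 4,5,6,7,12,13,14,15): XOR of data positions = 0⊕1⊕1⊕0⊕0⊕1⊕1 = 0
p8 (pos 8,9,10,11,12,13,14,15): XOR of data positions = 1⊕0⊕1⊕0⊕0⊕1⊕1 = 0
Codeword: 101001101010011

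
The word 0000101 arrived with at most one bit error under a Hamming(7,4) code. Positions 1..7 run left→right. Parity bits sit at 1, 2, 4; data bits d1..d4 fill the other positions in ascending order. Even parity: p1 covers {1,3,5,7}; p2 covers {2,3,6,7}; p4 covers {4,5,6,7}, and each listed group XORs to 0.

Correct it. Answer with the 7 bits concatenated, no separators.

s1 (pos 1,3,5,7): 0⊕0⊕1⊕1 = 0
s2 (pos 2,3,6,7): 0⊕0⊕0⊕1 = 1
s4 (pos 4,5,6,7): 0⊕1⊕0⊕1 = 0
Syndrome s4…s1 = 010 → error at position 2.
Flip position 2: 0000101 → 0100101

0100101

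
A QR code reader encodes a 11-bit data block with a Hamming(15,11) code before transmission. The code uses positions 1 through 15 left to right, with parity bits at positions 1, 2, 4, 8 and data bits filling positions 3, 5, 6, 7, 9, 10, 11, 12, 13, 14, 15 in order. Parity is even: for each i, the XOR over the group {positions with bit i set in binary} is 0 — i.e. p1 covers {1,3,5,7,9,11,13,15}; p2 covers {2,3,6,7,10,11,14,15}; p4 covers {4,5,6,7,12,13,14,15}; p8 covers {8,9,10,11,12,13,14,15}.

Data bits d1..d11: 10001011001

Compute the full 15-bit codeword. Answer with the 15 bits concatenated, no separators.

Place data at non-parity positions: p1 p2 1 p4 0 0 0 p8 1 0 1 1 0 0 1
p1 (pos 1,3,5,7,9,11,13,15): XOR of data positions = 1⊕0⊕0⊕1⊕1⊕0⊕1 = 0
p2 (pos 2,3,6,7,10,11,14,15): XOR of data positions = 1⊕0⊕0⊕0⊕1⊕0⊕1 = 1
p4 (pos 4,5,6,7,12,13,14,15): XOR of data positions = 0⊕0⊕0⊕1⊕0⊕0⊕1 = 0
p8 (pos 8,9,10,11,12,13,14,15): XOR of data positions = 1⊕0⊕1⊕1⊕0⊕0⊕1 = 0
Codeword: 011000001011001

011000001011001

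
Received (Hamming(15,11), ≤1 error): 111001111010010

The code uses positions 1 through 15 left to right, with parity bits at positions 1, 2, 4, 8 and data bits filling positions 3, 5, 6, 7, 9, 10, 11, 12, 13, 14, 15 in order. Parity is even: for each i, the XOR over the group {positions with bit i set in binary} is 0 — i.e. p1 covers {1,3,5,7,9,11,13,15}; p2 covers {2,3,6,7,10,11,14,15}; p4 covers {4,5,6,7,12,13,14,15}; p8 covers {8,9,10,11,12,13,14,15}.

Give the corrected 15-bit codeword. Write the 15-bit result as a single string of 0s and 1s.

111011111010010

s1 (pos 1,3,5,7,9,11,13,15): 1⊕1⊕0⊕1⊕1⊕1⊕0⊕0 = 1
s2 (pos 2,3,6,7,10,11,14,15): 1⊕1⊕1⊕1⊕0⊕1⊕1⊕0 = 0
s4 (pos 4,5,6,7,12,13,14,15): 0⊕0⊕1⊕1⊕0⊕0⊕1⊕0 = 1
s8 (pos 8,9,10,11,12,13,14,15): 1⊕1⊕0⊕1⊕0⊕0⊕1⊕0 = 0
Syndrome s8…s1 = 0101 → error at position 5.
Flip position 5: 111001111010010 → 111011111010010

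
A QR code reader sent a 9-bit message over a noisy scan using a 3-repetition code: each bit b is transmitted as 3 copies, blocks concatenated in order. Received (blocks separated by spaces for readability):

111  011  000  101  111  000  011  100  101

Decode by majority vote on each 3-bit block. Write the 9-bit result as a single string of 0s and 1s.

110110101

Block 1 (111): 3 ones → 1
Block 2 (011): 2 ones → 1
Block 3 (000): 0 ones → 0
Block 4 (101): 2 ones → 1
Block 5 (111): 3 ones → 1
Block 6 (000): 0 ones → 0
Block 7 (011): 2 ones → 1
Block 8 (100): 1 one → 0
Block 9 (101): 2 ones → 1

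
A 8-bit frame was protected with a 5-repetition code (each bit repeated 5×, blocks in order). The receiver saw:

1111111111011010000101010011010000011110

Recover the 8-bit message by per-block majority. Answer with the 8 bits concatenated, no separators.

11100101

Block 1 (11111): 5 ones → 1
Block 2 (11111): 5 ones → 1
Block 3 (01101): 3 ones → 1
Block 4 (00001): 1 one → 0
Block 5 (01010): 2 ones → 0
Block 6 (01101): 3 ones → 1
Block 7 (00000): 0 ones → 0
Block 8 (11110): 4 ones → 1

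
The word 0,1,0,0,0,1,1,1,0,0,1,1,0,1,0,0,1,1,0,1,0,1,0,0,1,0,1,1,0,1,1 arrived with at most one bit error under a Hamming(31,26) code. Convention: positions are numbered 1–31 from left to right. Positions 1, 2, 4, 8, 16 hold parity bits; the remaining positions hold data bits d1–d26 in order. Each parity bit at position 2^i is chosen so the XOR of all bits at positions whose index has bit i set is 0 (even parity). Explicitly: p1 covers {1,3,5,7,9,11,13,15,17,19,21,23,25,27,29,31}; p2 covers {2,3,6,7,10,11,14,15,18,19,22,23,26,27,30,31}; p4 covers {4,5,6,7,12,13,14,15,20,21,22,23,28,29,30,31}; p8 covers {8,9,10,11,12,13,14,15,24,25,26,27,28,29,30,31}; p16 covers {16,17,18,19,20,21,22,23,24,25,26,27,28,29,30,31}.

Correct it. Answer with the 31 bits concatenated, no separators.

s1 (pos 1,3,5,7,9,11,13,15,17,19,21,23,25,27,29,31): 0⊕0⊕0⊕1⊕0⊕1⊕0⊕0⊕1⊕0⊕0⊕0⊕1⊕1⊕0⊕1 = 0
s2 (pos 2,3,6,7,10,11,14,15,18,19,22,23,26,27,30,31): 1⊕0⊕1⊕1⊕0⊕1⊕1⊕0⊕1⊕0⊕1⊕0⊕0⊕1⊕1⊕1 = 0
s4 (pos 4,5,6,7,12,13,14,15,20,21,22,23,28,29,30,31): 0⊕0⊕1⊕1⊕1⊕0⊕1⊕0⊕1⊕0⊕1⊕0⊕1⊕0⊕1⊕1 = 1
s8 (pos 8,9,10,11,12,13,14,15,24,25,26,27,28,29,30,31): 1⊕0⊕0⊕1⊕1⊕0⊕1⊕0⊕0⊕1⊕0⊕1⊕1⊕0⊕1⊕1 = 1
s16 (pos 16,17,18,19,20,21,22,23,24,25,26,27,28,29,30,31): 0⊕1⊕1⊕0⊕1⊕0⊕1⊕0⊕0⊕1⊕0⊕1⊕1⊕0⊕1⊕1 = 1
Syndrome s16…s1 = 11100 → error at position 28.
Flip position 28: 0100011100110100110101001011011 → 0100011100110100110101001010011

0100011100110100110101001010011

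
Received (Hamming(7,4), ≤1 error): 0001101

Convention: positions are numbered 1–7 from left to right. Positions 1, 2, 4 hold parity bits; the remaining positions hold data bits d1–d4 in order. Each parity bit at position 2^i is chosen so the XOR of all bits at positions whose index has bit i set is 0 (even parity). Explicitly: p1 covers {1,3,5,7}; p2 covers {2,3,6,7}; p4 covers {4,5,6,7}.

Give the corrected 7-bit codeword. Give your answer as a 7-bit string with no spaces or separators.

s1 (pos 1,3,5,7): 0⊕0⊕1⊕1 = 0
s2 (pos 2,3,6,7): 0⊕0⊕0⊕1 = 1
s4 (pos 4,5,6,7): 1⊕1⊕0⊕1 = 1
Syndrome s4…s1 = 110 → error at position 6.
Flip position 6: 0001101 → 0001111

0001111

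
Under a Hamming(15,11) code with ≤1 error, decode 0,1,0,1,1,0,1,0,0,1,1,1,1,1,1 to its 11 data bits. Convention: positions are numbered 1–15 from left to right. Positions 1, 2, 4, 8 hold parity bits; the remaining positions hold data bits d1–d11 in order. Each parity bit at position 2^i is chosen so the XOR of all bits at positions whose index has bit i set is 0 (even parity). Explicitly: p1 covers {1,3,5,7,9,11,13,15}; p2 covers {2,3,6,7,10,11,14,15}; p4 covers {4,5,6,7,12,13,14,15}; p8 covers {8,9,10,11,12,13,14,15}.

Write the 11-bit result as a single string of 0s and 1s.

00010111111

s1 (pos 1,3,5,7,9,11,13,15): 0⊕0⊕1⊕1⊕0⊕1⊕1⊕1 = 1
s2 (pos 2,3,6,7,10,11,14,15): 1⊕0⊕0⊕1⊕1⊕1⊕1⊕1 = 0
s4 (pos 4,5,6,7,12,13,14,15): 1⊕1⊕0⊕1⊕1⊕1⊕1⊕1 = 1
s8 (pos 8,9,10,11,12,13,14,15): 0⊕0⊕1⊕1⊕1⊕1⊕1⊕1 = 0
Syndrome s8…s1 = 0101 → error at position 5.
Flip position 5: 010110100111111 → 010100100111111
Read data bits from positions 3,5,6,7,9,10,11,12,13,14,15: 00010111111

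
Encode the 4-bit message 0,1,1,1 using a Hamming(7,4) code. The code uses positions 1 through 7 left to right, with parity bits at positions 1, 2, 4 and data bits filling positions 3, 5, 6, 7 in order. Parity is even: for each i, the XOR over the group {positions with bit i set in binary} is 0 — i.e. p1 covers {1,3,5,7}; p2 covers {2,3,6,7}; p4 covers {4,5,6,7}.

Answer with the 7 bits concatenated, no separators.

Place data at non-parity positions: p1 p2 0 p4 1 1 1
p1 (pos 1,3,5,7): XOR of data positions = 0⊕1⊕1 = 0
p2 (pos 2,3,6,7): XOR of data positions = 0⊕1⊕1 = 0
p4 (pos 4,5,6,7): XOR of data positions = 1⊕1⊕1 = 1
Codeword: 0001111

0001111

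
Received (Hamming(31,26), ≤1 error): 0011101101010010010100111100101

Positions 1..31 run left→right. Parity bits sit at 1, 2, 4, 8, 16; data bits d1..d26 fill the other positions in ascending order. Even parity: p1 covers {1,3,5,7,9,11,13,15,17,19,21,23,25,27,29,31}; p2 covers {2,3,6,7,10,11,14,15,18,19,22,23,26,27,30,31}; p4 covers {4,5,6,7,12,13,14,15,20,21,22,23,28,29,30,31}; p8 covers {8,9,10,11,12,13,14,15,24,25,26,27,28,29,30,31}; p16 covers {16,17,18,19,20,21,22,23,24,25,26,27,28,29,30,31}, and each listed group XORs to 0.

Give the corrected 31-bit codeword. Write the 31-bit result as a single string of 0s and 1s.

0011101101000010010100111100101

s1 (pos 1,3,5,7,9,11,13,15,17,19,21,23,25,27,29,31): 0⊕1⊕1⊕1⊕0⊕0⊕0⊕1⊕0⊕0⊕0⊕1⊕1⊕0⊕1⊕1 = 0
s2 (pos 2,3,6,7,10,11,14,15,18,19,22,23,26,27,30,31): 0⊕1⊕0⊕1⊕1⊕0⊕0⊕1⊕1⊕0⊕0⊕1⊕1⊕0⊕0⊕1 = 0
s4 (pos 4,5,6,7,12,13,14,15,20,21,22,23,28,29,30,31): 1⊕1⊕0⊕1⊕1⊕0⊕0⊕1⊕1⊕0⊕0⊕1⊕0⊕1⊕0⊕1 = 1
s8 (pos 8,9,10,11,12,13,14,15,24,25,26,27,28,29,30,31): 1⊕0⊕1⊕0⊕1⊕0⊕0⊕1⊕1⊕1⊕1⊕0⊕0⊕1⊕0⊕1 = 1
s16 (pos 16,17,18,19,20,21,22,23,24,25,26,27,28,29,30,31): 0⊕0⊕1⊕0⊕1⊕0⊕0⊕1⊕1⊕1⊕1⊕0⊕0⊕1⊕0⊕1 = 0
Syndrome s16…s1 = 01100 → error at position 12.
Flip position 12: 0011101101010010010100111100101 → 0011101101000010010100111100101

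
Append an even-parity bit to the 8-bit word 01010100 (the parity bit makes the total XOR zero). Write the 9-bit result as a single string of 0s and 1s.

XOR of the 8 data bits: 0⊕1⊕0⊕1⊕0⊕1⊕0⊕0 = 1
Parity bit = 1 (so all 9 bits XOR to 0).

010101001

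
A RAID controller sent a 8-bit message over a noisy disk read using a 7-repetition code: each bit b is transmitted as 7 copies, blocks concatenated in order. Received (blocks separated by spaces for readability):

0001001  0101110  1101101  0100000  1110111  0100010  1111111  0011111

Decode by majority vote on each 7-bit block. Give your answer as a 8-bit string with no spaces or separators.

Block 1 (0001001): 2 ones → 0
Block 2 (0101110): 4 ones → 1
Block 3 (1101101): 5 ones → 1
Block 4 (0100000): 1 one → 0
Block 5 (1110111): 6 ones → 1
Block 6 (0100010): 2 ones → 0
Block 7 (1111111): 7 ones → 1
Block 8 (0011111): 5 ones → 1

01101011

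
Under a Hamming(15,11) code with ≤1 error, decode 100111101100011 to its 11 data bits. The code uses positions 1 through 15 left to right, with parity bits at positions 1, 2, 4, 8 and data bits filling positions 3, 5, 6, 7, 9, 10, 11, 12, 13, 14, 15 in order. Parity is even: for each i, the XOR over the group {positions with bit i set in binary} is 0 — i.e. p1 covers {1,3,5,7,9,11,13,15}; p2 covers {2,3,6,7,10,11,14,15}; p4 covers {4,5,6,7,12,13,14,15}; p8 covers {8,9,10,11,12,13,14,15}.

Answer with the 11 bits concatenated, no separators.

s1 (pos 1,3,5,7,9,11,13,15): 1⊕0⊕1⊕1⊕1⊕0⊕0⊕1 = 1
s2 (pos 2,3,6,7,10,11,14,15): 0⊕0⊕1⊕1⊕1⊕0⊕1⊕1 = 1
s4 (pos 4,5,6,7,12,13,14,15): 1⊕1⊕1⊕1⊕0⊕0⊕1⊕1 = 0
s8 (pos 8,9,10,11,12,13,14,15): 0⊕1⊕1⊕0⊕0⊕0⊕1⊕1 = 0
Syndrome s8…s1 = 0011 → error at position 3.
Flip position 3: 100111101100011 → 101111101100011
Read data bits from positions 3,5,6,7,9,10,11,12,13,14,15: 11111100011

11111100011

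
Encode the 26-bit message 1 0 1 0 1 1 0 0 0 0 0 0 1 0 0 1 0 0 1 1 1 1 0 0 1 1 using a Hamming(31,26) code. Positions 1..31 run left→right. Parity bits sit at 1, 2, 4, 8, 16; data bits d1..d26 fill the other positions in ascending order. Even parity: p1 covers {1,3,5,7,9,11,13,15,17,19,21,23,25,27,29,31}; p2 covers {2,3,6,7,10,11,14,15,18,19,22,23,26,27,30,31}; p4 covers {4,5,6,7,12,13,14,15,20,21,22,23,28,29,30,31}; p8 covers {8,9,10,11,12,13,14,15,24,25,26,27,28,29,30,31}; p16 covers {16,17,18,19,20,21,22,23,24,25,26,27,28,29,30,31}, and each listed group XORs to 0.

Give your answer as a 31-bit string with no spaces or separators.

Place data at non-parity positions: p1 p2 1 p4 0 1 0 p8 1 1 0 0 0 0 0 p16 0 1 0 0 1 0 0 1 1 1 1 0 0 1 1
p1 (pos 1,3,5,7,9,11,13,15,17,19,21,23,25,27,29,31): XOR of data positions = 1⊕0⊕0⊕1⊕0⊕0⊕0⊕0⊕0⊕1⊕0⊕1⊕1⊕0⊕1 = 0
p2 (pos 2,3,6,7,10,11,14,15,18,19,22,23,26,27,30,31): XOR of data positions = 1⊕1⊕0⊕1⊕0⊕0⊕0⊕1⊕0⊕0⊕0⊕1⊕1⊕1⊕1 = 0
p4 (pos 4,5,6,7,12,13,14,15,20,21,22,23,28,29,30,31): XOR of data positions = 0⊕1⊕0⊕0⊕0⊕0⊕0⊕0⊕1⊕0⊕0⊕0⊕0⊕1⊕1 = 0
p8 (pos 8,9,10,11,12,13,14,15,24,25,26,27,28,29,30,31): XOR of data positions = 1⊕1⊕0⊕0⊕0⊕0⊕0⊕1⊕1⊕1⊕1⊕0⊕0⊕1⊕1 = 0
p16 (pos 16,17,18,19,20,21,22,23,24,25,26,27,28,29,30,31): XOR of data positions = 0⊕1⊕0⊕0⊕1⊕0⊕0⊕1⊕1⊕1⊕1⊕0⊕0⊕1⊕1 = 0
Codeword: 0010010011000000010010011110011

0010010011000000010010011110011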